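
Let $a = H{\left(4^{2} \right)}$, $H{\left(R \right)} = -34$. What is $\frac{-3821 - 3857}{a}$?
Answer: $\frac{3839}{17} \approx 225.82$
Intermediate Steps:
$a = -34$
$\frac{-3821 - 3857}{a} = \frac{-3821 - 3857}{-34} = \left(-7678\right) \left(- \frac{1}{34}\right) = \frac{3839}{17}$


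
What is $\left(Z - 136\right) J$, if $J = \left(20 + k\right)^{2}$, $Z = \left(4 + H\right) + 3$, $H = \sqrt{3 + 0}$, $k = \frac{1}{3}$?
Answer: $- \frac{160003}{3} + \frac{3721 \sqrt{3}}{9} \approx -52618.0$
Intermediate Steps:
$k = \frac{1}{3} \approx 0.33333$
$H = \sqrt{3} \approx 1.732$
$Z = 7 + \sqrt{3}$ ($Z = \left(4 + \sqrt{3}\right) + 3 = 7 + \sqrt{3} \approx 8.7321$)
$J = \frac{3721}{9}$ ($J = \left(20 + \frac{1}{3}\right)^{2} = \left(\frac{61}{3}\right)^{2} = \frac{3721}{9} \approx 413.44$)
$\left(Z - 136\right) J = \left(\left(7 + \sqrt{3}\right) - 136\right) \frac{3721}{9} = \left(-129 + \sqrt{3}\right) \frac{3721}{9} = - \frac{160003}{3} + \frac{3721 \sqrt{3}}{9}$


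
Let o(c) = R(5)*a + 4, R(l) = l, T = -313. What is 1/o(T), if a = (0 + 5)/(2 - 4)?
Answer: -2/17 ≈ -0.11765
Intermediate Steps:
a = -5/2 (a = 5/(-2) = 5*(-1/2) = -5/2 ≈ -2.5000)
o(c) = -17/2 (o(c) = 5*(-5/2) + 4 = -25/2 + 4 = -17/2)
1/o(T) = 1/(-17/2) = -2/17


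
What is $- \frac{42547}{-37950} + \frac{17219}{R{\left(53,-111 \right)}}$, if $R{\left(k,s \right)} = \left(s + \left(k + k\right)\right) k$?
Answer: $- \frac{128437219}{2011350} \approx -63.856$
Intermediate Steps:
$R{\left(k,s \right)} = k \left(s + 2 k\right)$ ($R{\left(k,s \right)} = \left(s + 2 k\right) k = k \left(s + 2 k\right)$)
$- \frac{42547}{-37950} + \frac{17219}{R{\left(53,-111 \right)}} = - \frac{42547}{-37950} + \frac{17219}{53 \left(-111 + 2 \cdot 53\right)} = \left(-42547\right) \left(- \frac{1}{37950}\right) + \frac{17219}{53 \left(-111 + 106\right)} = \frac{42547}{37950} + \frac{17219}{53 \left(-5\right)} = \frac{42547}{37950} + \frac{17219}{-265} = \frac{42547}{37950} + 17219 \left(- \frac{1}{265}\right) = \frac{42547}{37950} - \frac{17219}{265} = - \frac{128437219}{2011350}$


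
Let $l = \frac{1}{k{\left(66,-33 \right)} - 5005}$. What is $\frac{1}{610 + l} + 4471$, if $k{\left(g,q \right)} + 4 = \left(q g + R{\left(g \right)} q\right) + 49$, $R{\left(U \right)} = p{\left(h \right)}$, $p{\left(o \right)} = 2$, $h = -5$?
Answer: $\frac{19647543973}{4394439} \approx 4471.0$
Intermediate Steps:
$R{\left(U \right)} = 2$
$k{\left(g,q \right)} = 45 + 2 q + g q$ ($k{\left(g,q \right)} = -4 + \left(\left(q g + 2 q\right) + 49\right) = -4 + \left(\left(g q + 2 q\right) + 49\right) = -4 + \left(\left(2 q + g q\right) + 49\right) = -4 + \left(49 + 2 q + g q\right) = 45 + 2 q + g q$)
$l = - \frac{1}{7204}$ ($l = \frac{1}{\left(45 + 2 \left(-33\right) + 66 \left(-33\right)\right) - 5005} = \frac{1}{\left(45 - 66 - 2178\right) - 5005} = \frac{1}{-2199 - 5005} = \frac{1}{-7204} = - \frac{1}{7204} \approx -0.00013881$)
$\frac{1}{610 + l} + 4471 = \frac{1}{610 - \frac{1}{7204}} + 4471 = \frac{1}{\frac{4394439}{7204}} + 4471 = \frac{7204}{4394439} + 4471 = \frac{19647543973}{4394439}$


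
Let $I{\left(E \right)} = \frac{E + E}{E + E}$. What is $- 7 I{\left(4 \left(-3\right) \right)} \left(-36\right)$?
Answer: $252$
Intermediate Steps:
$I{\left(E \right)} = 1$ ($I{\left(E \right)} = \frac{2 E}{2 E} = 2 E \frac{1}{2 E} = 1$)
$- 7 I{\left(4 \left(-3\right) \right)} \left(-36\right) = \left(-7\right) 1 \left(-36\right) = \left(-7\right) \left(-36\right) = 252$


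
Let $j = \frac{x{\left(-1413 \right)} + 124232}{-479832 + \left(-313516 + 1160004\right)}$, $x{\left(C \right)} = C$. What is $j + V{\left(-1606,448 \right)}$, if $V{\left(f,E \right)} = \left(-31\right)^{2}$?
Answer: $\frac{352479235}{366656} \approx 961.33$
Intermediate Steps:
$V{\left(f,E \right)} = 961$
$j = \frac{122819}{366656}$ ($j = \frac{-1413 + 124232}{-479832 + \left(-313516 + 1160004\right)} = \frac{122819}{-479832 + 846488} = \frac{122819}{366656} \approx 0.33497$)
$j + V{\left(-1606,448 \right)} = \frac{122819}{366656} + 961 = \frac{352479235}{366656}$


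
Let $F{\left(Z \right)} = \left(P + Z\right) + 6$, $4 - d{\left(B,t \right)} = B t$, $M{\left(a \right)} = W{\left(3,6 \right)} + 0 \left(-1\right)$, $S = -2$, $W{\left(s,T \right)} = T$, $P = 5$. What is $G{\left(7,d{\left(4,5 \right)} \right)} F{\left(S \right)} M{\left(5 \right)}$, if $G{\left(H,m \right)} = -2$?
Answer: $-108$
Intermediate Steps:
$M{\left(a \right)} = 6$ ($M{\left(a \right)} = 6 + 0 \left(-1\right) = 6 + 0 = 6$)
$d{\left(B,t \right)} = 4 - B t$
$F{\left(Z \right)} = 11 + Z$ ($F{\left(Z \right)} = \left(5 + Z\right) + 6 = 11 + Z$)
$G{\left(7,d{\left(4,5 \right)} \right)} F{\left(S \right)} M{\left(5 \right)} = - 2 \left(11 - 2\right) 6 = \left(-2\right) 9 \cdot 6 = \left(-18\right) 6 = -108$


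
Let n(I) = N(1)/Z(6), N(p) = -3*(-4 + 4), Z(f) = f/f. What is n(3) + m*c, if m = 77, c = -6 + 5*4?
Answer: 1078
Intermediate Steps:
c = 14 (c = -6 + 20 = 14)
Z(f) = 1
N(p) = 0 (N(p) = -3*0 = 0)
n(I) = 0 (n(I) = 0/1 = 0*1 = 0)
n(3) + m*c = 0 + 77*14 = 0 + 1078 = 1078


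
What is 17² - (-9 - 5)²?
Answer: 93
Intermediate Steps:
17² - (-9 - 5)² = 289 - 1*(-14)² = 289 - 1*196 = 289 - 196 = 93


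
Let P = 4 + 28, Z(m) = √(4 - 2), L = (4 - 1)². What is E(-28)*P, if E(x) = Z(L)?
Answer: 32*√2 ≈ 45.255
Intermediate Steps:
L = 9 (L = 3² = 9)
Z(m) = √2
E(x) = √2
P = 32
E(-28)*P = √2*32 = 32*√2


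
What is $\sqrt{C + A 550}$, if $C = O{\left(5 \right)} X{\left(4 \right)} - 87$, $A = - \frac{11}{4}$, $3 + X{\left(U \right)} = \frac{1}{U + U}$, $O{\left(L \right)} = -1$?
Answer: $\frac{i \sqrt{25546}}{4} \approx 39.958 i$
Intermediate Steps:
$X{\left(U \right)} = -3 + \frac{1}{2 U}$ ($X{\left(U \right)} = -3 + \frac{1}{U + U} = -3 + \frac{1}{2 U}$)
$A = - \frac{11}{4}$ ($A = \left(-11\right) \frac{1}{4} = - \frac{11}{4} \approx -2.75$)
$C = - \frac{673}{8}$ ($C = - (-3 + \frac{1}{2 \cdot 4}) - 87 = - (-3 + \frac{1}{2} \cdot \frac{1}{4}) - 87 = - (-3 + \frac{1}{8}) - 87 = \left(-1\right) \left(- \frac{23}{8}\right) - 87 = \frac{23}{8} - 87 = - \frac{673}{8} \approx -84.125$)
$\sqrt{C + A 550} = \sqrt{- \frac{673}{8} - \frac{3025}{2}} = \sqrt{- \frac{12773}{8}} = \frac{i \sqrt{25546}}{4}$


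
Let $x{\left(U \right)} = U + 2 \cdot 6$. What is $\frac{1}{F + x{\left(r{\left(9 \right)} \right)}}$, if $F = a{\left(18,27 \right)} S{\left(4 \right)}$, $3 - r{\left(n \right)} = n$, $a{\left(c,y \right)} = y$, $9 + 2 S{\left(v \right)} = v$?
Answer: $- \frac{2}{123} \approx -0.01626$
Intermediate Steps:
$S{\left(v \right)} = - \frac{9}{2} + \frac{v}{2}$
$r{\left(n \right)} = 3 - n$
$x{\left(U \right)} = 12 + U$ ($x{\left(U \right)} = U + 12 = 12 + U$)
$F = - \frac{135}{2}$ ($F = 27 \left(- \frac{9}{2} + \frac{1}{2} \cdot 4\right) = 27 \left(- \frac{9}{2} + 2\right) = 27 \left(- \frac{5}{2}\right) = - \frac{135}{2} \approx -67.5$)
$\frac{1}{F + x{\left(r{\left(9 \right)} \right)}} = \frac{1}{- \frac{135}{2} + \left(12 + \left(3 - 9\right)\right)} = \frac{1}{- \frac{135}{2} + \left(12 - 6\right)} = \frac{1}{- \frac{135}{2} + 6} = \frac{1}{- \frac{123}{2}} = - \frac{2}{123}$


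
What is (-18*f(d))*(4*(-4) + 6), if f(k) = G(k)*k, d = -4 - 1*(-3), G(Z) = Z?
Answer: 180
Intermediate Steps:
d = -1 (d = -4 + 3 = -1)
f(k) = k² (f(k) = k*k = k²)
(-18*f(d))*(4*(-4) + 6) = (-18*(-1)²)*(4*(-4) + 6) = (-18*1)*(-16 + 6) = -18*(-10) = 180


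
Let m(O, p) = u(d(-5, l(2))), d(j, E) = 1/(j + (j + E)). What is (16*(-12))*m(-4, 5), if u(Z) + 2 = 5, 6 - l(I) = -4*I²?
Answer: -576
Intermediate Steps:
l(I) = 6 + 4*I² (l(I) = 6 - (-4)*I² = 6 + 4*I²)
d(j, E) = 1/(E + 2*j) (d(j, E) = 1/(j + (E + j)) = 1/(E + 2*j))
u(Z) = 3 (u(Z) = -2 + 5 = 3)
m(O, p) = 3
(16*(-12))*m(-4, 5) = (16*(-12))*3 = -192*3 = -576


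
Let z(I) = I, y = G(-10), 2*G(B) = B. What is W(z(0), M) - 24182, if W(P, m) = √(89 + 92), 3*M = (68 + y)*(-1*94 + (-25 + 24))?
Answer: -24182 + √181 ≈ -24169.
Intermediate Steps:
G(B) = B/2
y = -5 (y = (½)*(-10) = -5)
M = -1995 (M = ((68 - 5)*(-1*94 + (-25 + 24)))/3 = (63*(-94 - 1))/3 = (63*(-95))/3 = (⅓)*(-5985) = -1995)
W(P, m) = √181
W(z(0), M) - 24182 = √181 - 24182 = -24182 + √181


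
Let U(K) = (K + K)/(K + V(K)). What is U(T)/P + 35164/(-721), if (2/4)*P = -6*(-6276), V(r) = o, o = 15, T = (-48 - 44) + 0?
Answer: -3641370487/74662434 ≈ -48.771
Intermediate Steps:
T = -92 (T = -92 + 0 = -92)
V(r) = 15
U(K) = 2*K/(15 + K) (U(K) = (K + K)/(K + 15) = (2*K)/(15 + K) = 2*K/(15 + K))
P = 75312 (P = 2*(-6*(-6276)) = 2*37656 = 75312)
U(T)/P + 35164/(-721) = (2*(-92)/(15 - 92))/75312 + 35164/(-721) = (2*(-92)/(-77))*(1/75312) + 35164*(-1/721) = (2*(-92)*(-1/77))*(1/75312) - 35164/721 = (184/77)*(1/75312) - 35164/721 = 23/724878 - 35164/721 = -3641370487/74662434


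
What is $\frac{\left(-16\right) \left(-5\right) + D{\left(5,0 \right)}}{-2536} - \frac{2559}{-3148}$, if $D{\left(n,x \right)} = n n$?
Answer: $\frac{1539771}{1995832} \approx 0.77149$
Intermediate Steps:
$D{\left(n,x \right)} = n^{2}$
$\frac{\left(-16\right) \left(-5\right) + D{\left(5,0 \right)}}{-2536} - \frac{2559}{-3148} = \frac{\left(-16\right) \left(-5\right) + 5^{2}}{-2536} - \frac{2559}{-3148} = \left(80 + 25\right) \left(- \frac{1}{2536}\right) - - \frac{2559}{3148} = 105 \left(- \frac{1}{2536}\right) + \frac{2559}{3148} = - \frac{105}{2536} + \frac{2559}{3148} = \frac{1539771}{1995832}$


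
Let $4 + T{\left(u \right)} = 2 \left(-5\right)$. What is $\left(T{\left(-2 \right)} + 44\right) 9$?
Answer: $270$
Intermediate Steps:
$T{\left(u \right)} = -14$ ($T{\left(u \right)} = -4 + 2 \left(-5\right) = -4 - 10 = -14$)
$\left(T{\left(-2 \right)} + 44\right) 9 = \left(-14 + 44\right) 9 = 30 \cdot 9 = 270$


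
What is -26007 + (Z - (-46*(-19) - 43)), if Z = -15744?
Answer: -42582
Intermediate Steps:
-26007 + (Z - (-46*(-19) - 43)) = -26007 + (-15744 - (-46*(-19) - 43)) = -26007 + (-15744 - (874 - 43)) = -26007 + (-15744 - 1*831) = -26007 + (-15744 - 831) = -26007 - 16575 = -42582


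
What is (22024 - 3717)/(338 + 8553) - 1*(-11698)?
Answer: 104025225/8891 ≈ 11700.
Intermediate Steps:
(22024 - 3717)/(338 + 8553) - 1*(-11698) = 18307/8891 + 11698 = 104025225/8891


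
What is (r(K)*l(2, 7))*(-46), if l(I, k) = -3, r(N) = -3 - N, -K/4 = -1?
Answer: -966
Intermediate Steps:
K = 4 (K = -4*(-1) = 4)
(r(K)*l(2, 7))*(-46) = ((-3 - 1*4)*(-3))*(-46) = ((-3 - 4)*(-3))*(-46) = -7*(-3)*(-46) = 21*(-46) = -966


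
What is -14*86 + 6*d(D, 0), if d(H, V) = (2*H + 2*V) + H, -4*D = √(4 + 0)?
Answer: -1213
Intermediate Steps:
D = -½ (D = -√(4 + 0)/4 = -√4/4 = -¼*2 = -½ ≈ -0.50000)
d(H, V) = 2*V + 3*H
-14*86 + 6*d(D, 0) = -14*86 + 6*(2*0 + 3*(-½)) = -1204 + 6*(0 - 3/2) = -1204 + 6*(-3/2) = -1204 - 9 = -1213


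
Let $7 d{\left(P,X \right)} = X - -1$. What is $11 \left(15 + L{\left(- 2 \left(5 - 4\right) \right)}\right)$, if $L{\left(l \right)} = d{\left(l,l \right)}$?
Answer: $\frac{1144}{7} \approx 163.43$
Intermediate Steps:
$d{\left(P,X \right)} = \frac{1}{7} + \frac{X}{7}$ ($d{\left(P,X \right)} = \frac{X - -1}{7} = \frac{X + 1}{7} = \frac{1 + X}{7} = \frac{1}{7} + \frac{X}{7}$)
$L{\left(l \right)} = \frac{1}{7} + \frac{l}{7}$
$11 \left(15 + L{\left(- 2 \left(5 - 4\right) \right)}\right) = 11 \left(15 + \left(\frac{1}{7} + \frac{\left(-2\right) \left(5 - 4\right)}{7}\right)\right) = 11 \left(15 + \left(\frac{1}{7} + \frac{\left(-2\right) 1}{7}\right)\right) = 11 \left(15 + \left(\frac{1}{7} + \frac{1}{7} \left(-2\right)\right)\right) = 11 \left(15 + \left(\frac{1}{7} - \frac{2}{7}\right)\right) = 11 \left(15 - \frac{1}{7}\right) = 11 \cdot \frac{104}{7} = \frac{1144}{7}$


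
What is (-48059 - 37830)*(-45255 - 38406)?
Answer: 7185559629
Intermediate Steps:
(-48059 - 37830)*(-45255 - 38406) = -85889*(-83661) = 7185559629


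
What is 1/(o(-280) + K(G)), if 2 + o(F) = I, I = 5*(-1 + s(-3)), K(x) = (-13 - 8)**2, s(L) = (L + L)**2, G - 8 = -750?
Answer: 1/614 ≈ 0.0016287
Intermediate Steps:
G = -742 (G = 8 - 750 = -742)
s(L) = 4*L**2 (s(L) = (2*L)**2 = 4*L**2)
K(x) = 441 (K(x) = (-21)**2 = 441)
I = 175 (I = 5*(-1 + 4*(-3)**2) = 5*(-1 + 4*9) = 5*(-1 + 36) = 5*35 = 175)
o(F) = 173 (o(F) = -2 + 175 = 173)
1/(o(-280) + K(G)) = 1/(173 + 441) = 1/614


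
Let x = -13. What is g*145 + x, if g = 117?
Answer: 16952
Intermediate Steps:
g*145 + x = 117*145 - 13 = 16965 - 13 = 16952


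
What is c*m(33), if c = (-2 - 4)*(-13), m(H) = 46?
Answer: 3588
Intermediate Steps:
c = 78 (c = -6*(-13) = 78)
c*m(33) = 78*46 = 3588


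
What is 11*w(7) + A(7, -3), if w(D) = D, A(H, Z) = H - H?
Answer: 77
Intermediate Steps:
A(H, Z) = 0
11*w(7) + A(7, -3) = 11*7 + 0 = 77 + 0 = 77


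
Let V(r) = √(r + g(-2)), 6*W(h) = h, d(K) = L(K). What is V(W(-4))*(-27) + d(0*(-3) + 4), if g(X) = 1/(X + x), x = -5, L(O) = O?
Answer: 4 - 9*I*√357/7 ≈ 4.0 - 24.293*I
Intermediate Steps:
d(K) = K
g(X) = 1/(-5 + X) (g(X) = 1/(X - 5) = 1/(-5 + X))
W(h) = h/6
V(r) = √(-⅐ + r) (V(r) = √(r + 1/(-5 - 2)) = √(r + 1/(-7)) = √(r - ⅐) = √(-⅐ + r))
V(W(-4))*(-27) + d(0*(-3) + 4) = (√(-7 + 49*((⅙)*(-4)))/7)*(-27) + (0*(-3) + 4) = (√(-7 + 49*(-⅔))/7)*(-27) + (0 + 4) = (√(-7 - 98/3)/7)*(-27) + 4 = (√(-119/3)/7)*(-27) + 4 = ((I*√357/3)/7)*(-27) + 4 = (I*√357/21)*(-27) + 4 = -9*I*√357/7 + 4 = 4 - 9*I*√357/7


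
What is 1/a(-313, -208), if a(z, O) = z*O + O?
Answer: 1/64896 ≈ 1.5409e-5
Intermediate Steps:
a(z, O) = O + O*z (a(z, O) = O*z + O = O + O*z)
1/a(-313, -208) = 1/(-208*(1 - 313)) = 1/(-208*(-312)) = 1/64896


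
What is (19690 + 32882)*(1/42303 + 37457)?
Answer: 27767539803328/14101 ≈ 1.9692e+9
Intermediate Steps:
(19690 + 32882)*(1/42303 + 37457) = 52572*(1/42303 + 37457) = 52572*(1584543472/42303) = 27767539803328/14101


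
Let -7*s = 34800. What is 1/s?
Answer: -7/34800 ≈ -0.00020115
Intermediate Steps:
s = -34800/7 (s = -1/7*34800 = -34800/7 ≈ -4971.4)
1/s = 1/(-34800/7) = -7/34800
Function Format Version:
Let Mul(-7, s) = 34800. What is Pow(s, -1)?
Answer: Rational(-7, 34800) ≈ -0.00020115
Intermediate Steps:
s = Rational(-34800, 7) (s = Mul(Rational(-1, 7), 34800) = Rational(-34800, 7) ≈ -4971.4)
Pow(s, -1) = Pow(Rational(-34800, 7), -1) = Rational(-7, 34800)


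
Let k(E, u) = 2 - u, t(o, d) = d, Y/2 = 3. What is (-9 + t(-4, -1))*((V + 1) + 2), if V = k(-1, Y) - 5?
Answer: 60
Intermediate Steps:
Y = 6 (Y = 2*3 = 6)
V = -9 (V = (2 - 1*6) - 5 = (2 - 6) - 5 = -4 - 5 = -9)
(-9 + t(-4, -1))*((V + 1) + 2) = (-9 - 1)*((-9 + 1) + 2) = -10*(-8 + 2) = -10*(-6) = 60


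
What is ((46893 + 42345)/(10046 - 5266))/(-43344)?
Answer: -14873/34530720 ≈ -0.00043072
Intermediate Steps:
((46893 + 42345)/(10046 - 5266))/(-43344) = (89238/4780)*(-1/43344) = (89238*(1/4780))*(-1/43344) = (44619/2390)*(-1/43344) = -14873/34530720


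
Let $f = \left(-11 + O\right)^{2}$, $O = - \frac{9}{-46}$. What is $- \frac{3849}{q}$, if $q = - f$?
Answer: $\frac{8144484}{247009} \approx 32.972$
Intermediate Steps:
$O = \frac{9}{46}$ ($O = \left(-9\right) \left(- \frac{1}{46}\right) = \frac{9}{46} \approx 0.19565$)
$f = \frac{247009}{2116}$ ($f = \left(-11 + \frac{9}{46}\right)^{2} = \left(- \frac{497}{46}\right)^{2} = \frac{247009}{2116} \approx 116.73$)
$q = - \frac{247009}{2116}$ ($q = \left(-1\right) \frac{247009}{2116} = - \frac{247009}{2116} \approx -116.73$)
$- \frac{3849}{q} = - \frac{3849}{- \frac{247009}{2116}} = \left(-3849\right) \left(- \frac{2116}{247009}\right) = \frac{8144484}{247009}$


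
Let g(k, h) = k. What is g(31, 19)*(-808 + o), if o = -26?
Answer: -25854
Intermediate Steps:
g(31, 19)*(-808 + o) = 31*(-808 - 26) = 31*(-834) = -25854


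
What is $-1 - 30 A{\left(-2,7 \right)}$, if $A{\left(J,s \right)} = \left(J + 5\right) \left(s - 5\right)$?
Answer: $-181$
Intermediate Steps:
$A{\left(J,s \right)} = \left(-5 + s\right) \left(5 + J\right)$ ($A{\left(J,s \right)} = \left(5 + J\right) \left(-5 + s\right) = \left(-5 + s\right) \left(5 + J\right)$)
$-1 - 30 A{\left(-2,7 \right)} = -1 - 30 \left(-25 - -10 + 5 \cdot 7 - 14\right) = -1 - 30 \left(-25 + 10 + 35 - 14\right) = -1 - 180 = -181$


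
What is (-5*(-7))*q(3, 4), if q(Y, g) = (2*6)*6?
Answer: 2520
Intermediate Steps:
q(Y, g) = 72 (q(Y, g) = 12*6 = 72)
(-5*(-7))*q(3, 4) = -5*(-7)*72 = 35*72 = 2520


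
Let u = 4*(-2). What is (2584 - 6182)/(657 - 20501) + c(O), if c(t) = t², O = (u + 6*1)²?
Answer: 160551/9922 ≈ 16.181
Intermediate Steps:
u = -8
O = 4 (O = (-8 + 6*1)² = (-8 + 6)² = (-2)² = 4)
(2584 - 6182)/(657 - 20501) + c(O) = (2584 - 6182)/(657 - 20501) + 4² = -3598/(-19844) + 16 = -3598*(-1/19844) + 16 = 1799/9922 + 16 = 160551/9922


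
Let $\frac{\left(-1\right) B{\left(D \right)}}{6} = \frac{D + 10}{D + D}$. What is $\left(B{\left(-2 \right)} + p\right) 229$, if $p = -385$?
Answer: $-85417$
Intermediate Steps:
$B{\left(D \right)} = - \frac{3 \left(10 + D\right)}{D}$ ($B{\left(D \right)} = - 6 \frac{D + 10}{D + D} = - 6 \frac{10 + D}{2 D} = - \frac{3 \left(10 + D\right)}{D}$)
$\left(B{\left(-2 \right)} + p\right) 229 = \left(\left(-3 - \frac{30}{-2}\right) - 385\right) 229 = \left(\left(-3 - -15\right) - 385\right) 229 = \left(\left(-3 + 15\right) - 385\right) 229 = \left(12 - 385\right) 229 = \left(-373\right) 229 = -85417$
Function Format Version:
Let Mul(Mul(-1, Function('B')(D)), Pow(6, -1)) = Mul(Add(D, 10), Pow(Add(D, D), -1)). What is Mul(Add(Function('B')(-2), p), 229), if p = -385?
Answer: -85417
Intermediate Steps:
Function('B')(D) = Mul(-3, Pow(D, -1), Add(10, D)) (Function('B')(D) = Mul(-6, Mul(Add(D, 10), Pow(Add(D, D), -1))) = Mul(-6, Mul(Add(10, D), Pow(Mul(2, D), -1))) = Mul(-6, Mul(Add(10, D), Mul(Rational(1, 2), Pow(D, -1)))) = Mul(-6, Mul(Rational(1, 2), Pow(D, -1), Add(10, D))) = Mul(-3, Pow(D, -1), Add(10, D)))
Mul(Add(Function('B')(-2), p), 229) = Mul(Add(Add(-3, Mul(-30, Pow(-2, -1))), -385), 229) = Mul(Add(Add(-3, Mul(-30, Rational(-1, 2))), -385), 229) = Mul(Add(Add(-3, 15), -385), 229) = Mul(Add(12, -385), 229) = Mul(-373, 229) = -85417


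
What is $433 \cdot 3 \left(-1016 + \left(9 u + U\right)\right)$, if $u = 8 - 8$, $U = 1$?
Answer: $-1318485$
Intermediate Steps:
$u = 0$ ($u = 8 - 8 = 0$)
$433 \cdot 3 \left(-1016 + \left(9 u + U\right)\right) = 433 \cdot 3 \left(-1016 + \left(9 \cdot 0 + 1\right)\right) = 1299 \left(-1016 + \left(0 + 1\right)\right) = 1299 \left(-1016 + 1\right) = 1299 \left(-1015\right) = -1318485$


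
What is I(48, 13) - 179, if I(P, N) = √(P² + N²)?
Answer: -179 + √2473 ≈ -129.27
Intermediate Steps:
I(P, N) = √(N² + P²)
I(48, 13) - 179 = √(13² + 48²) - 179 = √(169 + 2304) - 179 = √2473 - 179 = -179 + √2473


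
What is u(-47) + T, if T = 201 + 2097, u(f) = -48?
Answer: 2250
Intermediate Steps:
T = 2298
u(-47) + T = -48 + 2298 = 2250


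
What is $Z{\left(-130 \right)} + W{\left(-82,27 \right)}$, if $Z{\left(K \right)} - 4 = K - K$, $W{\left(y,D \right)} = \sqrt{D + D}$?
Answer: $4 + 3 \sqrt{6} \approx 11.348$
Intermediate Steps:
$W{\left(y,D \right)} = \sqrt{2} \sqrt{D}$ ($W{\left(y,D \right)} = \sqrt{2 D} = \sqrt{2} \sqrt{D}$)
$Z{\left(K \right)} = 4$ ($Z{\left(K \right)} = 4 + \left(K - K\right) = 4 + 0 = 4$)
$Z{\left(-130 \right)} + W{\left(-82,27 \right)} = 4 + \sqrt{2} \sqrt{27} = 4 + \sqrt{2} \cdot 3 \sqrt{3} = 4 + 3 \sqrt{6}$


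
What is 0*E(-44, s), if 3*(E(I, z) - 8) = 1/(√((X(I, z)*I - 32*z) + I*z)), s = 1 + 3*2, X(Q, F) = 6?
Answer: 0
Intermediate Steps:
s = 7 (s = 1 + 6 = 7)
E(I, z) = 8 + 1/(3*√(-32*z + 6*I + I*z)) (E(I, z) = 8 + 1/(3*(√((6*I - 32*z) + I*z))) = 8 + 1/(3*(√((-32*z + 6*I) + I*z))) = 8 + 1/(3*(√(-32*z + 6*I + I*z))) = 8 + 1/(3*√(-32*z + 6*I + I*z)))
0*E(-44, s) = 0*(8 + 1/(3*√(-32*7 + 6*(-44) - 44*7))) = 0*(8 + 1/(3*√(-224 - 264 - 308))) = 0*(8 + 1/(3*√(-796))) = 0*(8 + (-I*√199/398)/3) = 0*(8 - I*√199/1194) = 0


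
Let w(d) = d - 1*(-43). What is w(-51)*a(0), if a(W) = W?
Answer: 0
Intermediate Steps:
w(d) = 43 + d (w(d) = d + 43 = 43 + d)
w(-51)*a(0) = (43 - 51)*0 = -8*0 = 0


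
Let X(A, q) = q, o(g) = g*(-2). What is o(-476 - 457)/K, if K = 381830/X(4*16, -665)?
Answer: -124089/38183 ≈ -3.2498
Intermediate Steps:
o(g) = -2*g
K = -76366/133 (K = 381830/(-665) = 381830*(-1/665) = -76366/133 ≈ -574.18)
o(-476 - 457)/K = (-2*(-476 - 457))/(-76366/133) = -2*(-933)*(-133/76366) = 1866*(-133/76366) = -124089/38183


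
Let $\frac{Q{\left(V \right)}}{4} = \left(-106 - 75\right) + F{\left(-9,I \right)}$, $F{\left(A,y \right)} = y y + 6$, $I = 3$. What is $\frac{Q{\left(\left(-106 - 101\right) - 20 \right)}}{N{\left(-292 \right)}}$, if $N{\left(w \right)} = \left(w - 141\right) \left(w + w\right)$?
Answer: $- \frac{83}{31609} \approx -0.0026258$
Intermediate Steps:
$F{\left(A,y \right)} = 6 + y^{2}$ ($F{\left(A,y \right)} = y^{2} + 6 = 6 + y^{2}$)
$N{\left(w \right)} = 2 w \left(-141 + w\right)$ ($N{\left(w \right)} = \left(-141 + w\right) 2 w = 2 w \left(-141 + w\right)$)
$Q{\left(V \right)} = -664$ ($Q{\left(V \right)} = 4 \left(\left(-106 - 75\right) + \left(6 + 3^{2}\right)\right) = 4 \left(-181 + \left(6 + 9\right)\right) = 4 \left(-181 + 15\right) = 4 \left(-166\right) = -664$)
$\frac{Q{\left(\left(-106 - 101\right) - 20 \right)}}{N{\left(-292 \right)}} = - \frac{664}{2 \left(-292\right) \left(-141 - 292\right)} = - \frac{664}{2 \left(-292\right) \left(-433\right)} = - \frac{664}{252872} = \left(-664\right) \frac{1}{252872} = - \frac{83}{31609}$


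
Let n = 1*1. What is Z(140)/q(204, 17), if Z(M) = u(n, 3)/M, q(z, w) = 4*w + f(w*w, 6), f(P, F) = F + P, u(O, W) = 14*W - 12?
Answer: 1/1694 ≈ 0.00059032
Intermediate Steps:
n = 1
u(O, W) = -12 + 14*W
q(z, w) = 6 + w**2 + 4*w (q(z, w) = 4*w + (6 + w*w) = 4*w + (6 + w**2) = 6 + w**2 + 4*w)
Z(M) = 30/M (Z(M) = (-12 + 14*3)/M = (-12 + 42)/M = 30/M)
Z(140)/q(204, 17) = (30/140)/(6 + 17**2 + 4*17) = (30*(1/140))/(6 + 289 + 68) = (3/14)/363 = (3/14)*(1/363) = 1/1694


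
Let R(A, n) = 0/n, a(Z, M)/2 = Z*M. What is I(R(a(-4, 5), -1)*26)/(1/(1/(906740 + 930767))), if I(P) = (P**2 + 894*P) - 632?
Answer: -632/1837507 ≈ -0.00034394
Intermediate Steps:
a(Z, M) = 2*M*Z (a(Z, M) = 2*(Z*M) = 2*(M*Z) = 2*M*Z)
R(A, n) = 0
I(P) = -632 + P**2 + 894*P
I(R(a(-4, 5), -1)*26)/(1/(1/(906740 + 930767))) = (-632 + (0*26)**2 + 894*(0*26))/(1/(1/(906740 + 930767))) = (-632 + 0**2 + 894*0)/(1/(1/1837507)) = (-632 + 0 + 0)/(1/(1/1837507)) = -632/1837507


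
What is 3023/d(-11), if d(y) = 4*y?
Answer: -3023/44 ≈ -68.705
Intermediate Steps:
3023/d(-11) = 3023/((4*(-11))) = 3023/(-44) = 3023*(-1/44) = -3023/44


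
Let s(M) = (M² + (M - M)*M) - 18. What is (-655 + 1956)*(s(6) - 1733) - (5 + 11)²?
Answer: -2231471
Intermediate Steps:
s(M) = -18 + M² (s(M) = (M² + 0*M) - 18 = (M² + 0) - 18 = M² - 18 = -18 + M²)
(-655 + 1956)*(s(6) - 1733) - (5 + 11)² = (-655 + 1956)*((-18 + 6²) - 1733) - (5 + 11)² = 1301*((-18 + 36) - 1733) - 1*16² = 1301*(18 - 1733) - 1*256 = 1301*(-1715) - 256 = -2231215 - 256 = -2231471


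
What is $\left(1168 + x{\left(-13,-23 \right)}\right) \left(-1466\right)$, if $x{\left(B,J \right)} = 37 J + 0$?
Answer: $-464722$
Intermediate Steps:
$x{\left(B,J \right)} = 37 J$
$\left(1168 + x{\left(-13,-23 \right)}\right) \left(-1466\right) = \left(1168 + 37 \left(-23\right)\right) \left(-1466\right) = \left(1168 - 851\right) \left(-1466\right) = 317 \left(-1466\right) = -464722$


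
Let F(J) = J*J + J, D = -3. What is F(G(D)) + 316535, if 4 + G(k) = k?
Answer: 316577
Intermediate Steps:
G(k) = -4 + k
F(J) = J + J² (F(J) = J² + J = J + J²)
F(G(D)) + 316535 = (-4 - 3)*(1 + (-4 - 3)) + 316535 = -7*(1 - 7) + 316535 = -7*(-6) + 316535 = 42 + 316535 = 316577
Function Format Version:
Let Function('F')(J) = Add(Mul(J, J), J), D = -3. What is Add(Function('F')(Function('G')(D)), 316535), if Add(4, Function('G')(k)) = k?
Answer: 316577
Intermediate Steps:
Function('G')(k) = Add(-4, k)
Function('F')(J) = Add(J, Pow(J, 2)) (Function('F')(J) = Add(Pow(J, 2), J) = Add(J, Pow(J, 2)))
Add(Function('F')(Function('G')(D)), 316535) = Add(Mul(Add(-4, -3), Add(1, Add(-4, -3))), 316535) = Add(Mul(-7, Add(1, -7)), 316535) = Add(Mul(-7, -6), 316535) = Add(42, 316535) = 316577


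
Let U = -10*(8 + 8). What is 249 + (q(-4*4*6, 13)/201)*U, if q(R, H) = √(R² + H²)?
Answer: 249 - 160*√9385/201 ≈ 171.88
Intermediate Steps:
q(R, H) = √(H² + R²)
U = -160 (U = -10*16 = -160)
249 + (q(-4*4*6, 13)/201)*U = 249 + (√(13² + (-4*4*6)²)/201)*(-160) = 249 + (√(169 + (-16*6)²)*(1/201))*(-160) = 249 + (√(169 + (-96)²)*(1/201))*(-160) = 249 + (√(169 + 9216)*(1/201))*(-160) = 249 + (√9385*(1/201))*(-160) = 249 + (√9385/201)*(-160) = 249 - 160*√9385/201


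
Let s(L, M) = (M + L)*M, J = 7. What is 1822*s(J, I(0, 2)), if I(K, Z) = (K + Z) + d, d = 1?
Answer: 54660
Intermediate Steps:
I(K, Z) = 1 + K + Z (I(K, Z) = (K + Z) + 1 = 1 + K + Z)
s(L, M) = M*(L + M) (s(L, M) = (L + M)*M = M*(L + M))
1822*s(J, I(0, 2)) = 1822*((1 + 0 + 2)*(7 + (1 + 0 + 2))) = 1822*(3*(7 + 3)) = 1822*(3*10) = 1822*30 = 54660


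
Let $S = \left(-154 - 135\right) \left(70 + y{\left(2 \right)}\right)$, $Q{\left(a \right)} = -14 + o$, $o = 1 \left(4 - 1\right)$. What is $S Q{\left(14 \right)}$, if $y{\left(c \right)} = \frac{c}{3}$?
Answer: $\frac{673948}{3} \approx 2.2465 \cdot 10^{5}$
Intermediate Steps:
$o = 3$ ($o = 1 \cdot 3 = 3$)
$Q{\left(a \right)} = -11$ ($Q{\left(a \right)} = -14 + 3 = -11$)
$y{\left(c \right)} = \frac{c}{3}$ ($y{\left(c \right)} = c \frac{1}{3} = \frac{c}{3}$)
$S = - \frac{61268}{3}$ ($S = \left(-154 - 135\right) \left(70 + \frac{1}{3} \cdot 2\right) = - 289 \left(70 + \frac{2}{3}\right) = \left(-289\right) \frac{212}{3} = - \frac{61268}{3} \approx -20423.0$)
$S Q{\left(14 \right)} = \left(- \frac{61268}{3}\right) \left(-11\right) = \frac{673948}{3}$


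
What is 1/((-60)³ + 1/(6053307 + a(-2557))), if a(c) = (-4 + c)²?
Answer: -12612028/2724198047999 ≈ -4.6296e-6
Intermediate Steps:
1/((-60)³ + 1/(6053307 + a(-2557))) = 1/((-60)³ + 1/(6053307 + (-4 - 2557)²)) = 1/(-216000 + 1/(6053307 + (-2561)²)) = 1/(-216000 + 1/(6053307 + 6558721)) = 1/(-216000 + 1/12612028) = 1/(-2724198047999/12612028) = -12612028/2724198047999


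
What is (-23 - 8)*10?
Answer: -310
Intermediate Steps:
(-23 - 8)*10 = -31*10 = -310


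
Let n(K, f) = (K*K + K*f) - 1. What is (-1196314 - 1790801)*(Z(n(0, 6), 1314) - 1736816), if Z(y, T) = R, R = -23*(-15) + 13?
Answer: 5186999738670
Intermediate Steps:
n(K, f) = -1 + K² + K*f (n(K, f) = (K² + K*f) - 1 = -1 + K² + K*f)
R = 358 (R = 345 + 13 = 358)
Z(y, T) = 358
(-1196314 - 1790801)*(Z(n(0, 6), 1314) - 1736816) = (-1196314 - 1790801)*(358 - 1736816) = -2987115*(-1736458) = 5186999738670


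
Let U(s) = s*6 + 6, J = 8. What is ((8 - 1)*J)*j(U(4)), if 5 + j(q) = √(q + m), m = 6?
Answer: 56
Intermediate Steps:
U(s) = 6 + 6*s (U(s) = 6*s + 6 = 6 + 6*s)
j(q) = -5 + √(6 + q) (j(q) = -5 + √(q + 6) = -5 + √(6 + q))
((8 - 1)*J)*j(U(4)) = ((8 - 1)*8)*(-5 + √(6 + (6 + 6*4))) = (7*8)*(-5 + √(6 + (6 + 24))) = 56*(-5 + √(6 + 30)) = 56*(-5 + √36) = 56*(-5 + 6) = 56*1 = 56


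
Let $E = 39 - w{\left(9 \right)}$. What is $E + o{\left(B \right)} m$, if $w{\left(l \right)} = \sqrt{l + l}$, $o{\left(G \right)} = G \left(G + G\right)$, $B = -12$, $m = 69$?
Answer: $19911 - 3 \sqrt{2} \approx 19907.0$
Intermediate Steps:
$o{\left(G \right)} = 2 G^{2}$ ($o{\left(G \right)} = G 2 G = 2 G^{2}$)
$w{\left(l \right)} = \sqrt{2} \sqrt{l}$ ($w{\left(l \right)} = \sqrt{2 l} = \sqrt{2} \sqrt{l}$)
$E = 39 - 3 \sqrt{2}$ ($E = 39 - \sqrt{2} \sqrt{9} = 39 - \sqrt{2} \cdot 3 = 39 - 3 \sqrt{2} \approx 34.757$)
$E + o{\left(B \right)} m = \left(39 - 3 \sqrt{2}\right) + 2 \left(-12\right)^{2} \cdot 69 = \left(39 - 3 \sqrt{2}\right) + 2 \cdot 144 \cdot 69 = \left(39 - 3 \sqrt{2}\right) + 288 \cdot 69 = \left(39 - 3 \sqrt{2}\right) + 19872 = 19911 - 3 \sqrt{2}$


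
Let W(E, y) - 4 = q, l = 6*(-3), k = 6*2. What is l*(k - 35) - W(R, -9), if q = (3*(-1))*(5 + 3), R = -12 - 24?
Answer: 434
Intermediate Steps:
k = 12
R = -36
l = -18
q = -24 (q = -3*8 = -24)
W(E, y) = -20 (W(E, y) = 4 - 24 = -20)
l*(k - 35) - W(R, -9) = -18*(12 - 35) - 1*(-20) = -18*(-23) + 20 = 414 + 20 = 434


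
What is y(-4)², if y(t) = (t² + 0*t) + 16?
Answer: 1024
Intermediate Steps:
y(t) = 16 + t² (y(t) = (t² + 0) + 16 = t² + 16 = 16 + t²)
y(-4)² = (16 + (-4)²)² = (16 + 16)² = 32² = 1024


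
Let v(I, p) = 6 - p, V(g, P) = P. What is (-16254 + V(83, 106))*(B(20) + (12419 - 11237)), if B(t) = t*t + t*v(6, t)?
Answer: -21024696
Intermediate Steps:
B(t) = t² + t*(6 - t) (B(t) = t*t + t*(6 - t) = t² + t*(6 - t))
(-16254 + V(83, 106))*(B(20) + (12419 - 11237)) = (-16254 + 106)*(6*20 + (12419 - 11237)) = -16148*(120 + 1182) = -16148*1302 = -21024696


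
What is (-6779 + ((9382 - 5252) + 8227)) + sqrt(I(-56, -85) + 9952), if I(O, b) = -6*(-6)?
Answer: 5578 + 2*sqrt(2497) ≈ 5677.9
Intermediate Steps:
I(O, b) = 36
(-6779 + ((9382 - 5252) + 8227)) + sqrt(I(-56, -85) + 9952) = (-6779 + ((9382 - 5252) + 8227)) + sqrt(36 + 9952) = (-6779 + (4130 + 8227)) + sqrt(9988) = (-6779 + 12357) + 2*sqrt(2497) = 5578 + 2*sqrt(2497)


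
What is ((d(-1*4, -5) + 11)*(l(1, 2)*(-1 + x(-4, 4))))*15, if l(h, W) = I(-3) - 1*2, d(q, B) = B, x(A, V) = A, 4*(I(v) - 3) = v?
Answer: -225/2 ≈ -112.50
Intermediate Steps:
I(v) = 3 + v/4
l(h, W) = ¼ (l(h, W) = (3 + (¼)*(-3)) - 1*2 = (3 - ¾) - 2 = 9/4 - 2 = ¼)
((d(-1*4, -5) + 11)*(l(1, 2)*(-1 + x(-4, 4))))*15 = ((-5 + 11)*((-1 - 4)/4))*15 = (6*((¼)*(-5)))*15 = (6*(-5/4))*15 = -15/2*15 = -225/2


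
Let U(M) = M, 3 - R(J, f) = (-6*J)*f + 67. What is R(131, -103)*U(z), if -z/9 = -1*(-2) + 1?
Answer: 2187594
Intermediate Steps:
R(J, f) = -64 + 6*J*f (R(J, f) = 3 - ((-6*J)*f + 67) = 3 - (-6*J*f + 67) = 3 - (67 - 6*J*f) = 3 + (-67 + 6*J*f) = -64 + 6*J*f)
z = -27 (z = -9*(-1*(-2) + 1) = -9*(2 + 1) = -9*3 = -27)
R(131, -103)*U(z) = (-64 + 6*131*(-103))*(-27) = (-64 - 80958)*(-27) = -81022*(-27) = 2187594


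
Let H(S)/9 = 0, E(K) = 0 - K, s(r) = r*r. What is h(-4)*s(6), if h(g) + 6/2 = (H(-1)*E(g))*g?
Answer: -108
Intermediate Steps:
s(r) = r²
E(K) = -K
H(S) = 0 (H(S) = 9*0 = 0)
h(g) = -3 (h(g) = -3 + (0*(-g))*g = -3 + 0*g = -3 + 0 = -3)
h(-4)*s(6) = -3*6² = -3*36 = -108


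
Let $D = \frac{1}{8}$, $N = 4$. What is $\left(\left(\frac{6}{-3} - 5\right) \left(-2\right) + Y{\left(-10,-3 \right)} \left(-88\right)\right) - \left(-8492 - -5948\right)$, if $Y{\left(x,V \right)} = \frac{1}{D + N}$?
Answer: $\frac{7610}{3} \approx 2536.7$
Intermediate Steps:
$D = \frac{1}{8} \approx 0.125$
$Y{\left(x,V \right)} = \frac{8}{33}$ ($Y{\left(x,V \right)} = \frac{1}{\frac{1}{8} + 4} = \frac{1}{\frac{33}{8}} = \frac{8}{33}$)
$\left(\left(\frac{6}{-3} - 5\right) \left(-2\right) + Y{\left(-10,-3 \right)} \left(-88\right)\right) - \left(-8492 - -5948\right) = \left(\left(\frac{6}{-3} - 5\right) \left(-2\right) + \frac{8}{33} \left(-88\right)\right) - \left(-8492 - -5948\right) = \left(\left(6 \left(- \frac{1}{3}\right) - 5\right) \left(-2\right) - \frac{64}{3}\right) - \left(-8492 + 5948\right) = \left(\left(-2 - 5\right) \left(-2\right) - \frac{64}{3}\right) - -2544 = \left(\left(-7\right) \left(-2\right) - \frac{64}{3}\right) + 2544 = \left(14 - \frac{64}{3}\right) + 2544 = - \frac{22}{3} + 2544 = \frac{7610}{3}$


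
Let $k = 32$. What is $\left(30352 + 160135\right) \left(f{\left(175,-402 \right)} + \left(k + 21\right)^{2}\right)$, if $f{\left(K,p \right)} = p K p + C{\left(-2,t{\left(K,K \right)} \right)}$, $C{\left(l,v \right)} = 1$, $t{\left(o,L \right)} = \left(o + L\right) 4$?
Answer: $5387640969370$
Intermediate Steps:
$t{\left(o,L \right)} = 4 L + 4 o$ ($t{\left(o,L \right)} = \left(L + o\right) 4 = 4 L + 4 o$)
$f{\left(K,p \right)} = 1 + K p^{2}$ ($f{\left(K,p \right)} = p K p + 1 = K p p + 1 = K p^{2} + 1 = 1 + K p^{2}$)
$\left(30352 + 160135\right) \left(f{\left(175,-402 \right)} + \left(k + 21\right)^{2}\right) = \left(30352 + 160135\right) \left(\left(1 + 175 \left(-402\right)^{2}\right) + \left(32 + 21\right)^{2}\right) = 190487 \left(\left(1 + 175 \cdot 161604\right) + 53^{2}\right) = 190487 \left(\left(1 + 28280700\right) + 2809\right) = 190487 \left(28280701 + 2809\right) = 190487 \cdot 28283510 = 5387640969370$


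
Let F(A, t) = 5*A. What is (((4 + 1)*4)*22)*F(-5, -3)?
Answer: -11000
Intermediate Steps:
(((4 + 1)*4)*22)*F(-5, -3) = (((4 + 1)*4)*22)*(5*(-5)) = ((5*4)*22)*(-25) = (20*22)*(-25) = 440*(-25) = -11000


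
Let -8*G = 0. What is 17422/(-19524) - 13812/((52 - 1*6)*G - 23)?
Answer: 134632391/224526 ≈ 599.63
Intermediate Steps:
G = 0 (G = -1/8*0 = 0)
17422/(-19524) - 13812/((52 - 1*6)*G - 23) = 17422/(-19524) - 13812/((52 - 1*6)*0 - 23) = 17422*(-1/19524) - 13812/((52 - 6)*0 - 23) = -8711/9762 - 13812/(46*0 - 23) = -8711/9762 - 13812/(0 - 23) = -8711/9762 - 13812/(-23) = -8711/9762 - 13812*(-1/23) = -8711/9762 + 13812/23 = 134632391/224526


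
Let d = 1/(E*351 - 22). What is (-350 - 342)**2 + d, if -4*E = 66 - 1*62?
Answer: 178616271/373 ≈ 4.7886e+5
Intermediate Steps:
E = -1 (E = -(66 - 1*62)/4 = -(66 - 62)/4 = -1/4*4 = -1)
d = -1/373 (d = 1/(-1*351 - 22) = 1/(-351 - 22) = 1/(-373) = -1/373 ≈ -0.0026810)
(-350 - 342)**2 + d = (-350 - 342)**2 - 1/373 = (-692)**2 - 1/373 = 478864 - 1/373 = 178616271/373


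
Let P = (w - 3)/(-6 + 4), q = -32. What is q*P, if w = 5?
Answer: 32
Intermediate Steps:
P = -1 (P = (5 - 3)/(-6 + 4) = 2/(-2) = 2*(-½) = -1)
q*P = -32*(-1) = 32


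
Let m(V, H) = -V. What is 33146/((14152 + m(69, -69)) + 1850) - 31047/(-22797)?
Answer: 138922357/40358289 ≈ 3.4422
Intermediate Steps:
33146/((14152 + m(69, -69)) + 1850) - 31047/(-22797) = 33146/((14152 - 1*69) + 1850) - 31047/(-22797) = 33146/((14152 - 69) + 1850) - 31047*(-1/22797) = 33146/(14083 + 1850) + 10349/7599 = 33146/15933 + 10349/7599 = 138922357/40358289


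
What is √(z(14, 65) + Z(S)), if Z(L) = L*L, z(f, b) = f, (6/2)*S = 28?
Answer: √910/3 ≈ 10.055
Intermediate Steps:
S = 28/3 (S = (⅓)*28 = 28/3 ≈ 9.3333)
Z(L) = L²
√(z(14, 65) + Z(S)) = √(14 + (28/3)²) = √(14 + 784/9) = √(910/9) = √910/3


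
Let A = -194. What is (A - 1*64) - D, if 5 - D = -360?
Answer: -623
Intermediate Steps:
D = 365 (D = 5 - 1*(-360) = 5 + 360 = 365)
(A - 1*64) - D = (-194 - 1*64) - 1*365 = (-194 - 64) - 365 = -258 - 365 = -623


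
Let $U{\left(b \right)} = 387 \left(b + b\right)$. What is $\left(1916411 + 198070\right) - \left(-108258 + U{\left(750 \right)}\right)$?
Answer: $1642239$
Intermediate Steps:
$U{\left(b \right)} = 774 b$ ($U{\left(b \right)} = 387 \cdot 2 b = 774 b$)
$\left(1916411 + 198070\right) - \left(-108258 + U{\left(750 \right)}\right) = \left(1916411 + 198070\right) + \left(108258 - 774 \cdot 750\right) = 2114481 + \left(108258 - 580500\right) = 2114481 - 472242 = 1642239$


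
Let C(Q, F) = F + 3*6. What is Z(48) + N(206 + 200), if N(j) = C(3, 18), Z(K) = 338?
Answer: 374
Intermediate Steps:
C(Q, F) = 18 + F (C(Q, F) = F + 18 = 18 + F)
N(j) = 36 (N(j) = 18 + 18 = 36)
Z(48) + N(206 + 200) = 338 + 36 = 374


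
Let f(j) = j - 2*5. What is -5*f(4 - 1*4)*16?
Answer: 800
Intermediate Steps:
f(j) = -10 + j (f(j) = j - 10 = -10 + j)
-5*f(4 - 1*4)*16 = -5*(-10 + (4 - 1*4))*16 = -5*(-10 + (4 - 4))*16 = -5*(-10 + 0)*16 = -5*(-10)*16 = 50*16 = 800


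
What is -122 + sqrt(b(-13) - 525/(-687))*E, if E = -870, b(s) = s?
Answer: -122 - 870*I*sqrt(641658)/229 ≈ -122.0 - 3043.2*I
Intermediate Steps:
-122 + sqrt(b(-13) - 525/(-687))*E = -122 + sqrt(-13 - 525/(-687))*(-870) = -122 + sqrt(-13 - 525*(-1/687))*(-870) = -122 + sqrt(-13 + 175/229)*(-870) = -122 + sqrt(-2802/229)*(-870) = -122 + (I*sqrt(641658)/229)*(-870) = -122 - 870*I*sqrt(641658)/229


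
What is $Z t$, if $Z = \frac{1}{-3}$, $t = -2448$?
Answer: $816$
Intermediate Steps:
$Z = - \frac{1}{3} \approx -0.33333$
$Z t = \left(- \frac{1}{3}\right) \left(-2448\right) = 816$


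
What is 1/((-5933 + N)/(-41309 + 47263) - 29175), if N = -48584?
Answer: -5954/173762467 ≈ -3.4265e-5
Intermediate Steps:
1/((-5933 + N)/(-41309 + 47263) - 29175) = 1/((-5933 - 48584)/(-41309 + 47263) - 29175) = 1/(-54517/5954 - 29175) = 1/(-173762467/5954) = -5954/173762467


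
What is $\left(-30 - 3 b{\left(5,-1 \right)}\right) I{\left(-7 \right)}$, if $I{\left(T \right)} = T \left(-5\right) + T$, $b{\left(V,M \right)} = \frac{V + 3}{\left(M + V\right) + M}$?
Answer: $-1064$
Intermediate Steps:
$b{\left(V,M \right)} = \frac{3 + V}{V + 2 M}$
$I{\left(T \right)} = - 4 T$ ($I{\left(T \right)} = - 5 T + T = - 4 T$)
$\left(-30 - 3 b{\left(5,-1 \right)}\right) I{\left(-7 \right)} = \left(-30 - 3 \frac{3 + 5}{5 + 2 \left(-1\right)}\right) \left(\left(-4\right) \left(-7\right)\right) = \left(-30 - 3 \frac{1}{5 - 2} \cdot 8\right) 28 = \left(-30 - 3 \cdot \frac{1}{3} \cdot 8\right) 28 = \left(-30 - 8\right) 28 = \left(-38\right) 28 = -1064$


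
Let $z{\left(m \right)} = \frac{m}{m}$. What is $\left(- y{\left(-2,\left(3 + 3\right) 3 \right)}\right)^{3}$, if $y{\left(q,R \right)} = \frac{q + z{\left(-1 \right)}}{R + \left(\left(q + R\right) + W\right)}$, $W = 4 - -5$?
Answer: $\frac{1}{79507} \approx 1.2578 \cdot 10^{-5}$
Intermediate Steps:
$W = 9$ ($W = 4 + 5 = 9$)
$z{\left(m \right)} = 1$
$y{\left(q,R \right)} = \frac{1 + q}{9 + q + 2 R}$ ($y{\left(q,R \right)} = \frac{q + 1}{R + \left(\left(q + R\right) + 9\right)} = \frac{1 + q}{R + \left(\left(R + q\right) + 9\right)} = \frac{1 + q}{R + \left(9 + R + q\right)} = \frac{1 + q}{9 + q + 2 R}$)
$\left(- y{\left(-2,\left(3 + 3\right) 3 \right)}\right)^{3} = \left(- \frac{1 - 2}{9 - 2 + 2 \left(3 + 3\right) 3}\right)^{3} = \left(- \frac{-1}{9 - 2 + 2 \cdot 6 \cdot 3}\right)^{3} = \left(- \frac{-1}{9 - 2 + 2 \cdot 18}\right)^{3} = \left(- \frac{-1}{9 - 2 + 36}\right)^{3} = \left(- \frac{-1}{43}\right)^{3} = \left(\left(-1\right) \left(- \frac{1}{43}\right)\right)^{3} = \left(\frac{1}{43}\right)^{3} = \frac{1}{79507}$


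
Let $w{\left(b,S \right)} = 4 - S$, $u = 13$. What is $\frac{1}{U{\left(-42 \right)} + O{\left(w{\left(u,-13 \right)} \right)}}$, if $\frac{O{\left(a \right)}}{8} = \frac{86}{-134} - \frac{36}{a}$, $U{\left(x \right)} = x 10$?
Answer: $- \frac{1139}{503524} \approx -0.0022621$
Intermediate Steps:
$U{\left(x \right)} = 10 x$
$O{\left(a \right)} = - \frac{344}{67} - \frac{288}{a}$ ($O{\left(a \right)} = 8 \left(\frac{86}{-134} - \frac{36}{a}\right) = 8 \left(86 \left(- \frac{1}{134}\right) - \frac{36}{a}\right) = 8 \left(- \frac{43}{67} - \frac{36}{a}\right) = - \frac{344}{67} - \frac{288}{a}$)
$\frac{1}{U{\left(-42 \right)} + O{\left(w{\left(u,-13 \right)} \right)}} = \frac{1}{10 \left(-42\right) - \left(\frac{344}{67} + \frac{288}{4 - -13}\right)} = \frac{1}{-420 - \left(\frac{344}{67} + \frac{288}{4 + 13}\right)} = \frac{1}{-420 - \left(\frac{344}{67} + \frac{288}{17}\right)} = \frac{1}{-420 - \frac{25144}{1139}} = \frac{1}{- \frac{503524}{1139}} = - \frac{1139}{503524}$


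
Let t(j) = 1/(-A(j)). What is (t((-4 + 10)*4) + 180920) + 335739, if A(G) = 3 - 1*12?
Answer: 4649932/9 ≈ 5.1666e+5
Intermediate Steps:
A(G) = -9 (A(G) = 3 - 12 = -9)
t(j) = ⅑ (t(j) = 1/(-1*(-9)) = 1/9 = ⅑)
(t((-4 + 10)*4) + 180920) + 335739 = (⅑ + 180920) + 335739 = 1628281/9 + 335739 = 4649932/9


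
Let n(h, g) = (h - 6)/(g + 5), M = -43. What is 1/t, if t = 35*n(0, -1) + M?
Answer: -2/191 ≈ -0.010471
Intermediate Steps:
n(h, g) = (-6 + h)/(5 + g)
t = -191/2 (t = 35*((-6 + 0)/(5 - 1)) - 43 = 35*(-6/4) - 43 = 35*((1/4)*(-6)) - 43 = 35*(-3/2) - 43 = -105/2 - 43 = -191/2 ≈ -95.500)
1/t = 1/(-191/2) = -2/191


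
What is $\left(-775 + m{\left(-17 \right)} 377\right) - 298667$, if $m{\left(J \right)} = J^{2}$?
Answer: $-190489$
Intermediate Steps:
$\left(-775 + m{\left(-17 \right)} 377\right) - 298667 = \left(-775 + \left(-17\right)^{2} \cdot 377\right) - 298667 = \left(-775 + 289 \cdot 377\right) - 298667 = \left(-775 + 108953\right) - 298667 = 108178 - 298667 = -190489$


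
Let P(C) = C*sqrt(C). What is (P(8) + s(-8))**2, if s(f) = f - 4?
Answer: 656 - 384*sqrt(2) ≈ 112.94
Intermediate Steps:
s(f) = -4 + f
P(C) = C**(3/2)
(P(8) + s(-8))**2 = (8**(3/2) + (-4 - 8))**2 = (16*sqrt(2) - 12)**2 = (-12 + 16*sqrt(2))**2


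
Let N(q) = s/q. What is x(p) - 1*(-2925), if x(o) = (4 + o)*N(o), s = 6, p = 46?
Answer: 67425/23 ≈ 2931.5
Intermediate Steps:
N(q) = 6/q
x(o) = 6*(4 + o)/o (x(o) = (4 + o)*(6/o) = 6*(4 + o)/o)
x(p) - 1*(-2925) = (6 + 24/46) - 1*(-2925) = (6 + 24*(1/46)) + 2925 = (6 + 12/23) + 2925 = 150/23 + 2925 = 67425/23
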